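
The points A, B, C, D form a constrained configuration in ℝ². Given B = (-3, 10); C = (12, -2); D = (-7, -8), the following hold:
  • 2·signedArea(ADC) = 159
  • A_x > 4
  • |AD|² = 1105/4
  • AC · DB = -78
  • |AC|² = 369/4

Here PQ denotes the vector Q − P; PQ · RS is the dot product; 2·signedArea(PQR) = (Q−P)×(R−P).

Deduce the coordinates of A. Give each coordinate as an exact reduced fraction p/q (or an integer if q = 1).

A = (9/2, 4)

1. A_x = 9/2  [2·signedArea(ADC) = 159 ∩ AC · DB = -78]
2. A_y = 4  [2·signedArea(ADC) = 159 ∩ AC · DB = -78]
   → A = (9/2, 4)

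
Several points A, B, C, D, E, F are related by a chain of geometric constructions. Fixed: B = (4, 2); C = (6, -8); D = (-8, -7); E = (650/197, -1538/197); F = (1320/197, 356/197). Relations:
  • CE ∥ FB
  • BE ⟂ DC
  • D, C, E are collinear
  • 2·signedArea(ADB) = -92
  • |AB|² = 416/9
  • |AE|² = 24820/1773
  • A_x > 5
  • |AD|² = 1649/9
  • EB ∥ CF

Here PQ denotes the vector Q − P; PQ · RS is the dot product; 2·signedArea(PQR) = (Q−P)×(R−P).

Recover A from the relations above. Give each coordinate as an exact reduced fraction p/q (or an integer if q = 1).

1. A_x = 16/3  [line -9·x + 12·y + 104 = 0 ∩ |AD|² = 1649/9]
2. A_y = -14/3  [line -9·x + 12·y + 104 = 0 ∩ |AD|² = 1649/9]
   → A = (16/3, -14/3)

A = (16/3, -14/3)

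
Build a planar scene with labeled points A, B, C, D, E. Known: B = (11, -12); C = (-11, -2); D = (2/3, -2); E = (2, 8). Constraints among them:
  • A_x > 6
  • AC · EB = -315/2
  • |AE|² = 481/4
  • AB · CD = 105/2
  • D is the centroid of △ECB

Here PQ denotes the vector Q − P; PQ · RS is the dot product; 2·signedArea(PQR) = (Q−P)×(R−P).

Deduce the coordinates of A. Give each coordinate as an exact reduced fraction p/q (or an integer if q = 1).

1. A_x = 13/2  [AB · CD = 105/2 ∩ AC · EB = -315/2]
2. A_y = -2  [AB · CD = 105/2 ∩ AC · EB = -315/2]
   → A = (13/2, -2)

A = (13/2, -2)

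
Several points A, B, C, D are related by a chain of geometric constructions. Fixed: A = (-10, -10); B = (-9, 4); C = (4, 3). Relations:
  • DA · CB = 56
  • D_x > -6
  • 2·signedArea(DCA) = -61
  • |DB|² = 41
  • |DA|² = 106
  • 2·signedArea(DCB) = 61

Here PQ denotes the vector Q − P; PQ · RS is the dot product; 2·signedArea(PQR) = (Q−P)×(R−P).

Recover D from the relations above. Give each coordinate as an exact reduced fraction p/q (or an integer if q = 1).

1. D_x = -5  [2·signedArea(DCB) = 61 ∩ 2·signedArea(DCA) = -61]
2. D_y = -1  [2·signedArea(DCB) = 61 ∩ 2·signedArea(DCA) = -61]
   → D = (-5, -1)

D = (-5, -1)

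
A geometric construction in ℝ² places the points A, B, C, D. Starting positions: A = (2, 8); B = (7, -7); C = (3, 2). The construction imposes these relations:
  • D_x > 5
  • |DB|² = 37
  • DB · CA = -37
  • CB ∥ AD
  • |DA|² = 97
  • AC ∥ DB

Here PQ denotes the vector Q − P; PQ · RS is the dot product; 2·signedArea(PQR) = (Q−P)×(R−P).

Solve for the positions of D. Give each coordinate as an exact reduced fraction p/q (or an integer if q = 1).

D = (6, -1)

1. D_x = 6  [AC ∥ DB ∩ CB ∥ AD]
2. D_y = -1  [AC ∥ DB ∩ CB ∥ AD]
   → D = (6, -1)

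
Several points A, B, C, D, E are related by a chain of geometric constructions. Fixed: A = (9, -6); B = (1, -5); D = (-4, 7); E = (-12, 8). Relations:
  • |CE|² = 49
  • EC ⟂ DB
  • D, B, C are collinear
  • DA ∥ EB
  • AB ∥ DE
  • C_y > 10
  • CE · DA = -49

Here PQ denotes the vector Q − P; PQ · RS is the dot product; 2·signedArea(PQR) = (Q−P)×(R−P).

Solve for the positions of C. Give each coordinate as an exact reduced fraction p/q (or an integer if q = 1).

1. C_x = -72/13  [D, B, C are collinear ∩ EC ⟂ DB]
2. C_y = 139/13  [D, B, C are collinear ∩ EC ⟂ DB]
   → C = (-72/13, 139/13)

C = (-72/13, 139/13)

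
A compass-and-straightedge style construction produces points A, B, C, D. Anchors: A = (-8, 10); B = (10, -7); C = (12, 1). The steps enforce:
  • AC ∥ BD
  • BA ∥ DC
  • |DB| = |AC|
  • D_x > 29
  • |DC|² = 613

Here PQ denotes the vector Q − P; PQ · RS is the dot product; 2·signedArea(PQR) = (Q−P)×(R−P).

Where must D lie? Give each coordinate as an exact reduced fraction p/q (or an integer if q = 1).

D = (30, -16)

1. D_x = 30  [BA ∥ DC ∩ AC ∥ BD]
2. D_y = -16  [BA ∥ DC ∩ AC ∥ BD]
   → D = (30, -16)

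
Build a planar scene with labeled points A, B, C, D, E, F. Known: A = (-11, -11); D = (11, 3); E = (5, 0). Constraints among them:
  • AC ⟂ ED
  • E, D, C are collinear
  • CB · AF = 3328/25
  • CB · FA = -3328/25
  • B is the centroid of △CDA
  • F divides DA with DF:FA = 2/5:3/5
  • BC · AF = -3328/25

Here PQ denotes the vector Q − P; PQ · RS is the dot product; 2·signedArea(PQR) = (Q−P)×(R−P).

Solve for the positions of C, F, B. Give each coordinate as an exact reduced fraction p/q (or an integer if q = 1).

B = (-61/15, -83/15)
C = (-61/5, -43/5)
F = (11/5, -13/5)

1. C_x = -61/5  [E, D, C are collinear ∩ AC ⟂ ED]
2. C_y = -43/5  [E, D, C are collinear ∩ AC ⟂ ED]
   → C = (-61/5, -43/5)
3. F_x = 11/5  [F divides DA with DF:FA = 2/5:3/5]
4. F_y = -13/5  [F divides DA with DF:FA = 2/5:3/5]
   → F = (11/5, -13/5)
5. B_x = -61/15  [B is the centroid of △CDA]
6. B_y = -83/15  [B is the centroid of △CDA]
   → B = (-61/15, -83/15)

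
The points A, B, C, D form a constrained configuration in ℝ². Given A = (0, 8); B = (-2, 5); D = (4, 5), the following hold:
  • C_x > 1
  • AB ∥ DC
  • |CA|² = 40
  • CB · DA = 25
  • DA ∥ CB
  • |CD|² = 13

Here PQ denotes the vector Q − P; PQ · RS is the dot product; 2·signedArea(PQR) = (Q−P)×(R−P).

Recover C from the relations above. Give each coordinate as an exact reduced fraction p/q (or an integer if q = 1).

1. C_x = 2  [DA ∥ CB ∩ AB ∥ DC]
2. C_y = 2  [DA ∥ CB ∩ AB ∥ DC]
   → C = (2, 2)

C = (2, 2)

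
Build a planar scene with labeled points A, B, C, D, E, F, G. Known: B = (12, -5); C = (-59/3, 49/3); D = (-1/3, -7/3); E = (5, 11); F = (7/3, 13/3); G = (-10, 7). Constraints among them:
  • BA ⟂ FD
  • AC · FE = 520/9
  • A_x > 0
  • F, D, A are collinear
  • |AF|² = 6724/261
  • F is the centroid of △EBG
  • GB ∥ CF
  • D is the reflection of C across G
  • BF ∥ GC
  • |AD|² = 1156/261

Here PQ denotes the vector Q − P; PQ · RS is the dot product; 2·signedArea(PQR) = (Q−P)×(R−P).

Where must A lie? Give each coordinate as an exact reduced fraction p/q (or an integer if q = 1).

1. A_x = 13/29  [F, D, A are collinear ∩ BA ⟂ FD]
2. A_y = -11/29  [F, D, A are collinear ∩ BA ⟂ FD]
   → A = (13/29, -11/29)

A = (13/29, -11/29)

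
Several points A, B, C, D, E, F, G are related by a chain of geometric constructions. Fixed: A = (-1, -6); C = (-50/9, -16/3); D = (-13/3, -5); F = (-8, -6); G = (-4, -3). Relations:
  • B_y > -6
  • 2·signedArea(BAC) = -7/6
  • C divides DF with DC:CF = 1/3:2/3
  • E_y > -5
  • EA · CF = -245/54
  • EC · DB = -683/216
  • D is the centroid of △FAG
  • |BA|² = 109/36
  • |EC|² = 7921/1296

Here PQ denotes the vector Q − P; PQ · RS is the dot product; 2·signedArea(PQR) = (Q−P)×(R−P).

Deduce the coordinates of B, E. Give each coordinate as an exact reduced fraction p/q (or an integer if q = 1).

B = (-8/3, -11/2)
E = (-10/3, -17/4)

1. E_x = -10/3  [line 22/9·x + 2/3·y + 593/54 = 0 ∩ |EC|² = 7921/1296]
2. E_y = -17/4  [line 22/9·x + 2/3·y + 593/54 = 0 ∩ |EC|² = 7921/1296]
   → E = (-10/3, -17/4)
3. B_x = -8/3  [2·signedArea(BAC) = -7/6 ∩ EC · DB = -683/216]
4. B_y = -11/2  [2·signedArea(BAC) = -7/6 ∩ EC · DB = -683/216]
   → B = (-8/3, -11/2)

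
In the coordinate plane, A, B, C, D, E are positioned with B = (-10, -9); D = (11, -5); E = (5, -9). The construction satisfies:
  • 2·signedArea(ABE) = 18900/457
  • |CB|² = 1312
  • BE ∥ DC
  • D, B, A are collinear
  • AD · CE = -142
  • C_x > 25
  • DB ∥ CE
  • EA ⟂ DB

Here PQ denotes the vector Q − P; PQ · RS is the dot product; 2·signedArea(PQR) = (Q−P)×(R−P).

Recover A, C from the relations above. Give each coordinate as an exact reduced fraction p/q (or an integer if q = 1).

A = (2045/457, -2853/457)
C = (26, -5)

1. A_x = 2045/457  [D, B, A are collinear ∩ EA ⟂ DB]
2. A_y = -2853/457  [D, B, A are collinear ∩ EA ⟂ DB]
   → A = (2045/457, -2853/457)
3. C_x = 26  [DB ∥ CE ∩ BE ∥ DC]
4. C_y = -5  [DB ∥ CE ∩ BE ∥ DC]
   → C = (26, -5)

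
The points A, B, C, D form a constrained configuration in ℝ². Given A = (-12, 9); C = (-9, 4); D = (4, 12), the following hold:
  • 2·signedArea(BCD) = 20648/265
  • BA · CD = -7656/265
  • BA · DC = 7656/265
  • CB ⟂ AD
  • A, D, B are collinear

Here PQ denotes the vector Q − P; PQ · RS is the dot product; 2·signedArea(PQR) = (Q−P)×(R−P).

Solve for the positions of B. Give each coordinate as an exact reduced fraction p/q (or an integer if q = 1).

B = (-2652/265, 2484/265)

1. B_x = -2652/265  [A, D, B are collinear ∩ CB ⟂ AD]
2. B_y = 2484/265  [A, D, B are collinear ∩ CB ⟂ AD]
   → B = (-2652/265, 2484/265)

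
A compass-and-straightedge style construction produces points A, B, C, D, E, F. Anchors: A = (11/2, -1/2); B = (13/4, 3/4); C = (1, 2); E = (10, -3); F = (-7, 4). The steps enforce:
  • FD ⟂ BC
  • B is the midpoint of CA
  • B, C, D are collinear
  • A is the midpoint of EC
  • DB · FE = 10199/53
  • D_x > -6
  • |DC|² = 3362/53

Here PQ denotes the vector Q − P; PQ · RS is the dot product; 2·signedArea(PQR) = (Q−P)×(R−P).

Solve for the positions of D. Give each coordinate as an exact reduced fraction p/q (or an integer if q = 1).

D = (-316/53, 311/53)

1. D_x = -316/53  [B, C, D are collinear ∩ FD ⟂ BC]
2. D_y = 311/53  [B, C, D are collinear ∩ FD ⟂ BC]
   → D = (-316/53, 311/53)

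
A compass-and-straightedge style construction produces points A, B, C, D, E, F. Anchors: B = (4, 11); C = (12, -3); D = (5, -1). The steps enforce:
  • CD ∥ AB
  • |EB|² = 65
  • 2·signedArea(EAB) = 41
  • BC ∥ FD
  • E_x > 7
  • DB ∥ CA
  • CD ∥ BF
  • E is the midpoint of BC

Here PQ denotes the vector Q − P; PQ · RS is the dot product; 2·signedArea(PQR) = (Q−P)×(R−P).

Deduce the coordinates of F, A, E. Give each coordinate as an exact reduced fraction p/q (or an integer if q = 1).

1. F_x = -3  [BC ∥ FD ∩ CD ∥ BF]
2. F_y = 13  [BC ∥ FD ∩ CD ∥ BF]
   → F = (-3, 13)
3. A_x = 11  [CD ∥ AB ∩ DB ∥ CA]
4. A_y = 9  [CD ∥ AB ∩ DB ∥ CA]
   → A = (11, 9)
5. E_x = 8  [E is the midpoint of BC]
6. E_y = 4  [E is the midpoint of BC]
   → E = (8, 4)

A = (11, 9)
E = (8, 4)
F = (-3, 13)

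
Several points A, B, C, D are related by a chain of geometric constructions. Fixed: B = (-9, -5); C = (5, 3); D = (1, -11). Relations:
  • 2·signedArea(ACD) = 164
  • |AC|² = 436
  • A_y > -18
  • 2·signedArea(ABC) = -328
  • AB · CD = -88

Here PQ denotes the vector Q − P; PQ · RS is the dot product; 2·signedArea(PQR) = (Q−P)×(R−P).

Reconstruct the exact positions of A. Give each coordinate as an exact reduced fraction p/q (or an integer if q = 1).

1. A_x = 11  [2·signedArea(ABC) = -328 ∩ AB · CD = -88]
2. A_y = -17  [2·signedArea(ABC) = -328 ∩ AB · CD = -88]
   → A = (11, -17)

A = (11, -17)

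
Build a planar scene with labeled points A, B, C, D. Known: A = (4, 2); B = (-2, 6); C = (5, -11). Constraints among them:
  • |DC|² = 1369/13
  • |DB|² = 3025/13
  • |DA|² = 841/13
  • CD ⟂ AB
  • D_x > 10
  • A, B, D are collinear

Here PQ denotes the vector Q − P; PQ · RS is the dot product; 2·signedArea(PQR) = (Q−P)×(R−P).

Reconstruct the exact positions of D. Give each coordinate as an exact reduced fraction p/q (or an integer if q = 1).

D = (139/13, -32/13)

1. D_x = 139/13  [A, B, D are collinear ∩ CD ⟂ AB]
2. D_y = -32/13  [A, B, D are collinear ∩ CD ⟂ AB]
   → D = (139/13, -32/13)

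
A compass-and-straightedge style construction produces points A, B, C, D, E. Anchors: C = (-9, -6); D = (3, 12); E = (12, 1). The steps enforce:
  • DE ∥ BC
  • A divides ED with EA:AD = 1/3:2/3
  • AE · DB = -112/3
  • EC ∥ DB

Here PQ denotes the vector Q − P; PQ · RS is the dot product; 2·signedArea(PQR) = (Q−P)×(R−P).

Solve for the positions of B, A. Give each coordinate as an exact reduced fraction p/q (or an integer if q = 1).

1. B_x = -18  [DE ∥ BC ∩ EC ∥ DB]
2. B_y = 5  [DE ∥ BC ∩ EC ∥ DB]
   → B = (-18, 5)
3. A_x = 9  [A divides ED with EA:AD = 1/3:2/3]
4. A_y = 14/3  [A divides ED with EA:AD = 1/3:2/3]
   → A = (9, 14/3)

A = (9, 14/3)
B = (-18, 5)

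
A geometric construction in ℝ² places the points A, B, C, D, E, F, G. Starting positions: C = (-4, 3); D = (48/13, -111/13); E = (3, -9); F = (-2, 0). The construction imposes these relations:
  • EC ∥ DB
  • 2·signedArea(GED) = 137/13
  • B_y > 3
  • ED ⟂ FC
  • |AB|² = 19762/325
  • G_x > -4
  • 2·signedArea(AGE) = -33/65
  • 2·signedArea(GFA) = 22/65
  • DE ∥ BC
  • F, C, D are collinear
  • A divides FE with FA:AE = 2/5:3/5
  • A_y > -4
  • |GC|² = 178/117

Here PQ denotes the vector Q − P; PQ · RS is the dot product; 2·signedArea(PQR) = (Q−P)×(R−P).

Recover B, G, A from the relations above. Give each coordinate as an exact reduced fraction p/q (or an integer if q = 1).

A = (0, -18/5)
B = (-43/13, 45/13)
G = (-121/39, 28/13)

1. B_x = -43/13  [DE ∥ BC ∩ EC ∥ DB]
2. B_y = 45/13  [DE ∥ BC ∩ EC ∥ DB]
   → B = (-43/13, 45/13)
3. A_x = 0  [A divides FE with FA:AE = 2/5:3/5]
4. A_y = -18/5  [A divides FE with FA:AE = 2/5:3/5]
   → A = (0, -18/5)
5. G_x = -121/39  [2·signedArea(GFA) = 22/65 ∩ 2·signedArea(GED) = 137/13]
6. G_y = 28/13  [2·signedArea(GFA) = 22/65 ∩ 2·signedArea(GED) = 137/13]
   → G = (-121/39, 28/13)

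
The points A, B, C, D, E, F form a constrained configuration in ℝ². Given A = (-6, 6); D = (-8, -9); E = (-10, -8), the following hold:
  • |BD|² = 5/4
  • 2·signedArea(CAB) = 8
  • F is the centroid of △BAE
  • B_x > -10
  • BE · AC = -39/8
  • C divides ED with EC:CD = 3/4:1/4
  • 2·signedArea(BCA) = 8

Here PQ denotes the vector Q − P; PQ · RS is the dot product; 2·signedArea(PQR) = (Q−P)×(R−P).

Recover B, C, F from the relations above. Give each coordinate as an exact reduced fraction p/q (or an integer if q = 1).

B = (-9, -17/2)
C = (-17/2, -35/4)
F = (-25/3, -7/2)

1. C_x = -17/2  [C divides ED with EC:CD = 3/4:1/4]
2. C_y = -35/4  [C divides ED with EC:CD = 3/4:1/4]
   → C = (-17/2, -35/4)
3. B_x = -9  [BE · AC = -39/8 ∩ 2·signedArea(CAB) = 8]
4. B_y = -17/2  [BE · AC = -39/8 ∩ 2·signedArea(CAB) = 8]
   → B = (-9, -17/2)
5. F_x = -25/3  [F is the centroid of △BAE]
6. F_y = -7/2  [F is the centroid of △BAE]
   → F = (-25/3, -7/2)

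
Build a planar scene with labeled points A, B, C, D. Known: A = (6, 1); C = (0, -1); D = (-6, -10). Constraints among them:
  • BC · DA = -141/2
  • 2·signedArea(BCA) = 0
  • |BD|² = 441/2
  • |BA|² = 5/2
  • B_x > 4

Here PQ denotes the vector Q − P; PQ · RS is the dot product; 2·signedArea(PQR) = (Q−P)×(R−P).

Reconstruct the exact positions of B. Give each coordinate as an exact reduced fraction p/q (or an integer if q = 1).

1. B_x = 9/2  [2·signedArea(BCA) = 0 ∩ BC · DA = -141/2]
2. B_y = 1/2  [2·signedArea(BCA) = 0 ∩ BC · DA = -141/2]
   → B = (9/2, 1/2)

B = (9/2, 1/2)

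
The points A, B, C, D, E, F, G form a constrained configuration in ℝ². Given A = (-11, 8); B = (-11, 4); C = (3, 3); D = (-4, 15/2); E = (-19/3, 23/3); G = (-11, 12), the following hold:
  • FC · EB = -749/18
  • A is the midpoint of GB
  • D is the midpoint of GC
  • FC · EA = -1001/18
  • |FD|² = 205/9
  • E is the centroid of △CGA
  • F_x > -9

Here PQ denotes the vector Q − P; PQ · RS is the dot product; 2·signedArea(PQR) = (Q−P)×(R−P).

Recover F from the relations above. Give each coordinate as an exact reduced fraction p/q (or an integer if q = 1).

F = (-26/3, 13/2)

1. F_x = -26/3  [FC · EB = -749/18 ∩ FC · EA = -1001/18]
2. F_y = 13/2  [FC · EB = -749/18 ∩ FC · EA = -1001/18]
   → F = (-26/3, 13/2)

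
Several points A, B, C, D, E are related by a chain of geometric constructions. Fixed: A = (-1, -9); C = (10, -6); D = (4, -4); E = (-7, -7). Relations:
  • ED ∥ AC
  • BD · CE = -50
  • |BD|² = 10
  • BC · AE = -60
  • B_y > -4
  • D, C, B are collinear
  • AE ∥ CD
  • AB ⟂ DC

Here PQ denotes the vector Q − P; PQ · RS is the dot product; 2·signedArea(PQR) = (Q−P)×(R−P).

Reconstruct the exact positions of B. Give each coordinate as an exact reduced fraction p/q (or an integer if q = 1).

1. B_x = 1  [D, C, B are collinear ∩ AB ⟂ DC]
2. B_y = -3  [D, C, B are collinear ∩ AB ⟂ DC]
   → B = (1, -3)

B = (1, -3)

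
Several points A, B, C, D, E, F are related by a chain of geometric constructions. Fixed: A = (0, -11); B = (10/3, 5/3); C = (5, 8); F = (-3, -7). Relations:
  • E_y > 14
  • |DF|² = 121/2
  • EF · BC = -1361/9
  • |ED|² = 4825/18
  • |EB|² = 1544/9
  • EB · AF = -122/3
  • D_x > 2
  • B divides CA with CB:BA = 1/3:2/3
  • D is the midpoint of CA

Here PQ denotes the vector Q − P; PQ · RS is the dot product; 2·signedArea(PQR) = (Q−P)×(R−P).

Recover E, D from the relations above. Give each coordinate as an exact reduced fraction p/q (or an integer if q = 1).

1. E_x = 20/3  [EB · AF = -122/3 ∩ EF · BC = -1361/9]
2. E_y = 43/3  [EB · AF = -122/3 ∩ EF · BC = -1361/9]
   → E = (20/3, 43/3)
3. D_x = 5/2  [D is the midpoint of CA]
4. D_y = -3/2  [D is the midpoint of CA]
   → D = (5/2, -3/2)

D = (5/2, -3/2)
E = (20/3, 43/3)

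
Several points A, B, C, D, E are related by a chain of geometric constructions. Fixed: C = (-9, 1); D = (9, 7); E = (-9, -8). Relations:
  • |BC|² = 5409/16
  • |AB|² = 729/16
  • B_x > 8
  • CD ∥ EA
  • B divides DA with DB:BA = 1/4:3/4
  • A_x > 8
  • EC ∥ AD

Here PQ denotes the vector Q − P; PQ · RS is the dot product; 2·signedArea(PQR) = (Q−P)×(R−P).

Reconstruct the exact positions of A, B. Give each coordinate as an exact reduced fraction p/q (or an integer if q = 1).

A = (9, -2)
B = (9, 19/4)

1. A_x = 9  [EC ∥ AD ∩ CD ∥ EA]
2. A_y = -2  [EC ∥ AD ∩ CD ∥ EA]
   → A = (9, -2)
3. B_x = 9  [B divides DA with DB:BA = 1/4:3/4]
4. B_y = 19/4  [B divides DA with DB:BA = 1/4:3/4]
   → B = (9, 19/4)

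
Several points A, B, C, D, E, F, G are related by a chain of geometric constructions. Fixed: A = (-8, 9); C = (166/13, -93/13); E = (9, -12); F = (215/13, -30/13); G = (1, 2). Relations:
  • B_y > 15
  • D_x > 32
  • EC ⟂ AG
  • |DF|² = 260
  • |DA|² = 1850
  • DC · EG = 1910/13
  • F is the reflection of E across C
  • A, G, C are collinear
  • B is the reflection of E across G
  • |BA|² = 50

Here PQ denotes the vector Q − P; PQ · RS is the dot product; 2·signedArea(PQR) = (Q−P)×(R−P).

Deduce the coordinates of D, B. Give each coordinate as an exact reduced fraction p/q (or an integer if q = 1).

B = (-7, 16)
D = (417/13, -86/13)

1. D_x = 417/13  [line 8·x + -14·y + -4540/13 = 0 ∩ |DA|² = 1850]
2. D_y = -86/13  [line 8·x + -14·y + -4540/13 = 0 ∩ |DA|² = 1850]
   → D = (417/13, -86/13)
3. B_x = -7  [B is the reflection of E across G]
4. B_y = 16  [B is the reflection of E across G]
   → B = (-7, 16)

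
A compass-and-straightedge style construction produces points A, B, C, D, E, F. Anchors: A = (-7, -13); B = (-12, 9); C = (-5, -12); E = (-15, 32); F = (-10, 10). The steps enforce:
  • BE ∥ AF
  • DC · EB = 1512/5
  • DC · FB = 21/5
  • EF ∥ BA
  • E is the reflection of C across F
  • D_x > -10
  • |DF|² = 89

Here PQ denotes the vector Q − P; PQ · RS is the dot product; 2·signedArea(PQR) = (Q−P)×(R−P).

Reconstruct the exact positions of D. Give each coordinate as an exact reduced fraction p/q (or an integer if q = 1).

1. D_x = -46/5  [DC · FB = 21/5 ∩ DC · EB = 1512/5]
2. D_y = 3/5  [DC · FB = 21/5 ∩ DC · EB = 1512/5]
   → D = (-46/5, 3/5)

D = (-46/5, 3/5)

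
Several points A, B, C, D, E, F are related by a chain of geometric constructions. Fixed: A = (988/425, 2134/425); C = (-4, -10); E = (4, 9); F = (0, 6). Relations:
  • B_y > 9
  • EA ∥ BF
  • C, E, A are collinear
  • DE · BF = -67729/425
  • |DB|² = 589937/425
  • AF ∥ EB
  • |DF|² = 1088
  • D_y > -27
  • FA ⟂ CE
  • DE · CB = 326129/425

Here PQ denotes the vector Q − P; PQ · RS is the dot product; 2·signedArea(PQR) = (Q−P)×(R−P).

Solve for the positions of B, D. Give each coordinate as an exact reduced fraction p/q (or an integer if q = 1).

1. B_x = 712/425  [EA ∥ BF ∩ AF ∥ EB]
2. B_y = 4241/425  [EA ∥ BF ∩ AF ∥ EB]
   → B = (712/425, 4241/425)
3. D_x = -8  [DE · BF = -67729/425 ∩ DE · CB = 326129/425]
4. D_y = -26  [DE · BF = -67729/425 ∩ DE · CB = 326129/425]
   → D = (-8, -26)

B = (712/425, 4241/425)
D = (-8, -26)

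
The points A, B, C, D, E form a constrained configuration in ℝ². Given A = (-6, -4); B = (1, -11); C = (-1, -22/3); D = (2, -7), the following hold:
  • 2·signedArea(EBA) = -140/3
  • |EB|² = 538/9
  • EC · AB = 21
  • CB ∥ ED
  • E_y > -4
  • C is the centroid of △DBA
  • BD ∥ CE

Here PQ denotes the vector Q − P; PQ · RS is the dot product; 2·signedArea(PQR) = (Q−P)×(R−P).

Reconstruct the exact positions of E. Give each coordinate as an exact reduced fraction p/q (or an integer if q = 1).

1. E_x = 0  [CB ∥ ED ∩ BD ∥ CE]
2. E_y = -10/3  [CB ∥ ED ∩ BD ∥ CE]
   → E = (0, -10/3)

E = (0, -10/3)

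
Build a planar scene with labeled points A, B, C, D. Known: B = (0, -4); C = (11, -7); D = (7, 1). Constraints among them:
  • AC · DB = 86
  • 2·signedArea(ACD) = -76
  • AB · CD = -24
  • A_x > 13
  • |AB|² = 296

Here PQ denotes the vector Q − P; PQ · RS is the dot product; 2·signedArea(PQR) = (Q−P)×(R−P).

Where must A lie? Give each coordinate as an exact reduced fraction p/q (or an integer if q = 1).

1. A_x = 14  [AB · CD = -24 ∩ AC · DB = 86]
2. A_y = 6  [AB · CD = -24 ∩ AC · DB = 86]
   → A = (14, 6)

A = (14, 6)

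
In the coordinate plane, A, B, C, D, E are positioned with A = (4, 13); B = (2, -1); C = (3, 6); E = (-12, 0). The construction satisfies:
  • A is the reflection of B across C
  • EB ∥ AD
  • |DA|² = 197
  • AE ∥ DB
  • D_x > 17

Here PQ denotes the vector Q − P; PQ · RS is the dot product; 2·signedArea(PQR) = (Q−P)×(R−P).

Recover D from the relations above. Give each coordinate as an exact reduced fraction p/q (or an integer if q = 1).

D = (18, 12)

1. D_x = 18  [AE ∥ DB ∩ EB ∥ AD]
2. D_y = 12  [AE ∥ DB ∩ EB ∥ AD]
   → D = (18, 12)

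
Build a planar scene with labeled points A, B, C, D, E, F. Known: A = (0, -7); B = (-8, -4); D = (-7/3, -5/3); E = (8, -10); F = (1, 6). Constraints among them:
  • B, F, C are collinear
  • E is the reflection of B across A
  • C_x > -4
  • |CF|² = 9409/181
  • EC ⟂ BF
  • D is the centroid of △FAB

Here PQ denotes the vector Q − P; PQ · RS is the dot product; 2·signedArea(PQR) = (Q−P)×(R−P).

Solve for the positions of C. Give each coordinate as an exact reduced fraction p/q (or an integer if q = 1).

C = (-692/181, 116/181)

1. C_x = -692/181  [B, F, C are collinear ∩ EC ⟂ BF]
2. C_y = 116/181  [B, F, C are collinear ∩ EC ⟂ BF]
   → C = (-692/181, 116/181)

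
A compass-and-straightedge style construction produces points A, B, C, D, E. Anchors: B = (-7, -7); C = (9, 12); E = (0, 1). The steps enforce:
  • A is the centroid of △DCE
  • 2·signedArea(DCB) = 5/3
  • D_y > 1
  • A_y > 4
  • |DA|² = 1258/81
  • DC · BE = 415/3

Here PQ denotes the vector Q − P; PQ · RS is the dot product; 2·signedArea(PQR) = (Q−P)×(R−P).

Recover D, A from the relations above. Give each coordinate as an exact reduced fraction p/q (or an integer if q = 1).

1. D_x = 2/3  [DC · BE = 415/3 ∩ 2·signedArea(DCB) = 5/3]
2. D_y = 2  [DC · BE = 415/3 ∩ 2·signedArea(DCB) = 5/3]
   → D = (2/3, 2)
3. A_x = 29/9  [A is the centroid of △DCE]
4. A_y = 5  [A is the centroid of △DCE]
   → A = (29/9, 5)

A = (29/9, 5)
D = (2/3, 2)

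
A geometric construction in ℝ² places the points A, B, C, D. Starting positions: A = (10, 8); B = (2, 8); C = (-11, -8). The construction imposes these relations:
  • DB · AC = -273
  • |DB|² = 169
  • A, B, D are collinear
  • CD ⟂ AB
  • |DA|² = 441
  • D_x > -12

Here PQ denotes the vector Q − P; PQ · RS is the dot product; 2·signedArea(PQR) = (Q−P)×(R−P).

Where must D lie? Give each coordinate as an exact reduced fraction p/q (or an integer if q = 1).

1. D_x = -11  [A, B, D are collinear ∩ CD ⟂ AB]
2. D_y = 8  [A, B, D are collinear ∩ CD ⟂ AB]
   → D = (-11, 8)

D = (-11, 8)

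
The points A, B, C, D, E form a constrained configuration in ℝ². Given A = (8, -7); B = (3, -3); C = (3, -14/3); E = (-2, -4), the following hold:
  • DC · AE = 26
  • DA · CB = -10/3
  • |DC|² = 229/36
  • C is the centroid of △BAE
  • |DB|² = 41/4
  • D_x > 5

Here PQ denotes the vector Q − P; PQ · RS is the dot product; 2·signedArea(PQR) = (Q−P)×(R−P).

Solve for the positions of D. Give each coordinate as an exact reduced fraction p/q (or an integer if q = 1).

D = (11/2, -5)

1. D_x = 11/2  [DC · AE = 26 ∩ DA · CB = -10/3]
2. D_y = -5  [DC · AE = 26 ∩ DA · CB = -10/3]
   → D = (11/2, -5)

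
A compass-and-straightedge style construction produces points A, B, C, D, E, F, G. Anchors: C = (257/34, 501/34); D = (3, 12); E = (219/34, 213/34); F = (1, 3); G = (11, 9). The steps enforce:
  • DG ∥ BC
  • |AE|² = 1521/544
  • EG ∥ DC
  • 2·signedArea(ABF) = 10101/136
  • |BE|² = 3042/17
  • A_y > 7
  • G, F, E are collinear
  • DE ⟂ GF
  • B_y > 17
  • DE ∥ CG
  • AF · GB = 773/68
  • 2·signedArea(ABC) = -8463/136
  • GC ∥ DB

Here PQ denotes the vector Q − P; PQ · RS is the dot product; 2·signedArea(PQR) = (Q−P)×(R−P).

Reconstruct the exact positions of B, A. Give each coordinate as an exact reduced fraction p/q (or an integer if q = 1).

A = (759/136, 1047/136)
B = (-15/34, 603/34)

1. B_x = -15/34  [DG ∥ BC ∩ GC ∥ DB]
2. B_y = 603/34  [DG ∥ BC ∩ GC ∥ DB]
   → B = (-15/34, 603/34)
3. A_x = 759/136  [2·signedArea(ABF) = 10101/136 ∩ AF · GB = 773/68]
4. A_y = 1047/136  [2·signedArea(ABF) = 10101/136 ∩ AF · GB = 773/68]
   → A = (759/136, 1047/136)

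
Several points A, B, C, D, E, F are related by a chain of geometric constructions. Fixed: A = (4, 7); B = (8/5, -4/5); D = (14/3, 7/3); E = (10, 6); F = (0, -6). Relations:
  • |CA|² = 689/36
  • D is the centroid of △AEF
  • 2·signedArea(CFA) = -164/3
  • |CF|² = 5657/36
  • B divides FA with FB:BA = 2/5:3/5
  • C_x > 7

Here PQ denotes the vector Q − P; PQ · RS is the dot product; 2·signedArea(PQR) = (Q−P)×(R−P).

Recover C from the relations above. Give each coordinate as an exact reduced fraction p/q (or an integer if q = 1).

1. C_x = 22/3  [line -13·x + 4·y + 236/3 = 0 ∩ |CF|² = 5657/36]
2. C_y = 25/6  [line -13·x + 4·y + 236/3 = 0 ∩ |CF|² = 5657/36]
   → C = (22/3, 25/6)

C = (22/3, 25/6)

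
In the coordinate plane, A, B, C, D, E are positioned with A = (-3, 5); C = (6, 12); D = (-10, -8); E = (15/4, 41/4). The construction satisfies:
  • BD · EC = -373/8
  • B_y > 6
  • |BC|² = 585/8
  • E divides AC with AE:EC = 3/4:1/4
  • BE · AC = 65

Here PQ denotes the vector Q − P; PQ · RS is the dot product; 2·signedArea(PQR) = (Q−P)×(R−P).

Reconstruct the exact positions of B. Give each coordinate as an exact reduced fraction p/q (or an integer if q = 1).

B = (-3/4, 27/4)

1. B_x = -3/4  [line -9·x + -7·y + 81/2 = 0 ∩ |BC|² = 585/8]
2. B_y = 27/4  [line -9·x + -7·y + 81/2 = 0 ∩ |BC|² = 585/8]
   → B = (-3/4, 27/4)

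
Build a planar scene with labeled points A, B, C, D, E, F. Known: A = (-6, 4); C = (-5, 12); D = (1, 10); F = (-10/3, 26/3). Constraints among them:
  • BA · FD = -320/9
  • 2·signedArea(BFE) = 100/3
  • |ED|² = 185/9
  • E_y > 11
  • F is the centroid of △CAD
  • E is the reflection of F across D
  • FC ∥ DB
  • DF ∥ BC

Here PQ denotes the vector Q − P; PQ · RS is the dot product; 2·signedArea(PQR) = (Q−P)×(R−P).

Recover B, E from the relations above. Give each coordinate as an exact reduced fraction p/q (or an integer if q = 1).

1. B_x = -2/3  [DF ∥ BC ∩ FC ∥ DB]
2. B_y = 40/3  [DF ∥ BC ∩ FC ∥ DB]
   → B = (-2/3, 40/3)
3. E_x = 16/3  [E is the reflection of F across D]
4. E_y = 34/3  [E is the reflection of F across D]
   → E = (16/3, 34/3)

B = (-2/3, 40/3)
E = (16/3, 34/3)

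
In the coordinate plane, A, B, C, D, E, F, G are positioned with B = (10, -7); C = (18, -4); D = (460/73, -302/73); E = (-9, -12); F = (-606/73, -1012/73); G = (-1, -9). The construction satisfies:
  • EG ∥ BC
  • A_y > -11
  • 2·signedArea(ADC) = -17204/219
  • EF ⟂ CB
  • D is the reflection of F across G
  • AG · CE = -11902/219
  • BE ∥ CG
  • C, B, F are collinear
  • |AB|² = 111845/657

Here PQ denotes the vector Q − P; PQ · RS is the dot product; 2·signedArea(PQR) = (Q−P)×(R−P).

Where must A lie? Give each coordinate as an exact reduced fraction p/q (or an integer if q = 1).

A = (-533/219, -2399/219)

1. A_x = -533/219  [2·signedArea(ADC) = -17204/219 ∩ AG · CE = -11902/219]
2. A_y = -2399/219  [2·signedArea(ADC) = -17204/219 ∩ AG · CE = -11902/219]
   → A = (-533/219, -2399/219)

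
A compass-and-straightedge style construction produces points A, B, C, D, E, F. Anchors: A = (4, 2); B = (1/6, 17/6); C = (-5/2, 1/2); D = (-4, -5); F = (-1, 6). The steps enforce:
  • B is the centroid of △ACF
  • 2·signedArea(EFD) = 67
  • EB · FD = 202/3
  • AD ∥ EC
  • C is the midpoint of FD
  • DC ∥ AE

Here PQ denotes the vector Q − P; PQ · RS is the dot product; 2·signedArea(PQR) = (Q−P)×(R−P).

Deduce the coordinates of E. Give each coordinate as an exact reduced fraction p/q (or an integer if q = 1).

1. E_x = 11/2  [AD ∥ EC ∩ DC ∥ AE]
2. E_y = 15/2  [AD ∥ EC ∩ DC ∥ AE]
   → E = (11/2, 15/2)

E = (11/2, 15/2)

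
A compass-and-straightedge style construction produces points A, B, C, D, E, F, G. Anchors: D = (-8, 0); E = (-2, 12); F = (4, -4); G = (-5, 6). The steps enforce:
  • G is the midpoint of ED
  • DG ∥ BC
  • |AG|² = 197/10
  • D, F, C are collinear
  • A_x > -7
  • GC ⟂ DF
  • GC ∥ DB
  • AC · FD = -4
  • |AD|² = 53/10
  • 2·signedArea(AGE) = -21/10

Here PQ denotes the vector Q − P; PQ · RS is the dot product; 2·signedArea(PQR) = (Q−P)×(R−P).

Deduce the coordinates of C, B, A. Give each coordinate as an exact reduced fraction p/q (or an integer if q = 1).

1. C_x = -71/10  [D, F, C are collinear ∩ GC ⟂ DF]
2. C_y = -3/10  [D, F, C are collinear ∩ GC ⟂ DF]
   → C = (-71/10, -3/10)
3. B_x = -101/10  [DG ∥ BC ∩ GC ∥ DB]
4. B_y = -63/10  [DG ∥ BC ∩ GC ∥ DB]
   → B = (-101/10, -63/10)
5. A_x = -67/10  [2·signedArea(AGE) = -21/10 ∩ AC · FD = -4]
6. A_y = 19/10  [2·signedArea(AGE) = -21/10 ∩ AC · FD = -4]
   → A = (-67/10, 19/10)

A = (-67/10, 19/10)
B = (-101/10, -63/10)
C = (-71/10, -3/10)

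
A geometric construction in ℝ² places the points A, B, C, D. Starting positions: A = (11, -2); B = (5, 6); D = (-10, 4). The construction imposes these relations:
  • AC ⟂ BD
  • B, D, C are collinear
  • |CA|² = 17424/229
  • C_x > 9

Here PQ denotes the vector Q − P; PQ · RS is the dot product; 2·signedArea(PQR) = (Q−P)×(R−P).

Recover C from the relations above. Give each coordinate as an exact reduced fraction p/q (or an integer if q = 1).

1. C_x = 2255/229  [B, D, C are collinear ∩ AC ⟂ BD]
2. C_y = 1522/229  [B, D, C are collinear ∩ AC ⟂ BD]
   → C = (2255/229, 1522/229)

C = (2255/229, 1522/229)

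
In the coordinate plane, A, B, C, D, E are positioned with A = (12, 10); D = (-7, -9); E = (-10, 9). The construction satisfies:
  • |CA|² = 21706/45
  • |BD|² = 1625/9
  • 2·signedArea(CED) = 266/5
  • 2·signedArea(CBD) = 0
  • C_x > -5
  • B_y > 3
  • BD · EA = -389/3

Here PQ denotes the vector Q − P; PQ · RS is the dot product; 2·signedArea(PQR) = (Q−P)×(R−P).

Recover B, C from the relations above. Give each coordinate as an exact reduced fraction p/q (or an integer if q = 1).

B = (-5/3, 10/3)
C = (-73/15, -61/15)

1. B_x = -5/3  [line -22·x + -1·y + -100/3 = 0 ∩ |BD|² = 1625/9]
2. B_y = 10/3  [line -22·x + -1·y + -100/3 = 0 ∩ |BD|² = 1625/9]
   → B = (-5/3, 10/3)
3. C_x = -73/15  [2·signedArea(CBD) = 0 ∩ 2·signedArea(CED) = 266/5]
4. C_y = -61/15  [2·signedArea(CBD) = 0 ∩ 2·signedArea(CED) = 266/5]
   → C = (-73/15, -61/15)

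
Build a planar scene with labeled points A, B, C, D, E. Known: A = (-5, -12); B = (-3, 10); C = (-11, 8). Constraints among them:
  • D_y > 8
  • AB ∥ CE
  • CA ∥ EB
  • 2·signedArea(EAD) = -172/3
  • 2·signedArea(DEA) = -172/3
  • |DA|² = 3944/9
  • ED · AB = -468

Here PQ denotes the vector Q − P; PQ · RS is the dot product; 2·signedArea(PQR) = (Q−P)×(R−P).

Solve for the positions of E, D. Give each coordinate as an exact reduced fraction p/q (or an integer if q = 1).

D = (-25/3, 26/3)
E = (-9, 30)

1. E_x = -9  [CA ∥ EB ∩ AB ∥ CE]
2. E_y = 30  [CA ∥ EB ∩ AB ∥ CE]
   → E = (-9, 30)
3. D_x = -25/3  [2·signedArea(DEA) = -172/3 ∩ ED · AB = -468]
4. D_y = 26/3  [2·signedArea(DEA) = -172/3 ∩ ED · AB = -468]
   → D = (-25/3, 26/3)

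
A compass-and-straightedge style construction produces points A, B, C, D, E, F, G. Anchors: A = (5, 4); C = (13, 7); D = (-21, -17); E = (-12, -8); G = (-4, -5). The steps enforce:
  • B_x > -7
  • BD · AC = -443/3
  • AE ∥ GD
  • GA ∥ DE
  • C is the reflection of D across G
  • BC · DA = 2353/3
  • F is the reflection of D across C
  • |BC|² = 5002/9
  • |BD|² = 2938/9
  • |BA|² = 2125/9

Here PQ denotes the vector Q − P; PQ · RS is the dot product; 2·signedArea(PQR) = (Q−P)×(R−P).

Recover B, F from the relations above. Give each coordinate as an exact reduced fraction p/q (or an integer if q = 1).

B = (-20/3, -6)
F = (47, 31)

1. B_x = -20/3  [BD · AC = -443/3 ∩ BC · DA = 2353/3]
2. B_y = -6  [BD · AC = -443/3 ∩ BC · DA = 2353/3]
   → B = (-20/3, -6)
3. F_x = 47  [F is the reflection of D across C]
4. F_y = 31  [F is the reflection of D across C]
   → F = (47, 31)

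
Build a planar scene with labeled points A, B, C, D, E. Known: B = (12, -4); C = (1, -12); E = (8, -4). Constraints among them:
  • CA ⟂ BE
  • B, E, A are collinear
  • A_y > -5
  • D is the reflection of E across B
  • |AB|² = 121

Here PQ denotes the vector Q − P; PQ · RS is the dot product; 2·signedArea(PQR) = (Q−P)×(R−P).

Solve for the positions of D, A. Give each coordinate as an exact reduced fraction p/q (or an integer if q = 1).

1. D_x = 16  [D is the reflection of E across B]
2. D_y = -4  [D is the reflection of E across B]
   → D = (16, -4)
3. A_x = 1  [B, E, A are collinear ∩ CA ⟂ BE]
4. A_y = -4  [B, E, A are collinear ∩ CA ⟂ BE]
   → A = (1, -4)

A = (1, -4)
D = (16, -4)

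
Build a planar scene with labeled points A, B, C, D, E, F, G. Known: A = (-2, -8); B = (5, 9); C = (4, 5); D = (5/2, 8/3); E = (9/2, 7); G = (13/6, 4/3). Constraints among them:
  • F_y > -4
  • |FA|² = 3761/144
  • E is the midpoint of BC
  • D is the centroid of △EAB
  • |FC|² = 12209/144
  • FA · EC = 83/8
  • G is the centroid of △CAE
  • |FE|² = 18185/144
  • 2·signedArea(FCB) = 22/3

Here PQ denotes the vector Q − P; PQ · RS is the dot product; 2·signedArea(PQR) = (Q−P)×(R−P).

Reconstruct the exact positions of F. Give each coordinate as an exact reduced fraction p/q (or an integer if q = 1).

F = (1/12, -10/3)

1. F_x = 1/12  [2·signedArea(FCB) = 22/3 ∩ FA · EC = 83/8]
2. F_y = -10/3  [2·signedArea(FCB) = 22/3 ∩ FA · EC = 83/8]
   → F = (1/12, -10/3)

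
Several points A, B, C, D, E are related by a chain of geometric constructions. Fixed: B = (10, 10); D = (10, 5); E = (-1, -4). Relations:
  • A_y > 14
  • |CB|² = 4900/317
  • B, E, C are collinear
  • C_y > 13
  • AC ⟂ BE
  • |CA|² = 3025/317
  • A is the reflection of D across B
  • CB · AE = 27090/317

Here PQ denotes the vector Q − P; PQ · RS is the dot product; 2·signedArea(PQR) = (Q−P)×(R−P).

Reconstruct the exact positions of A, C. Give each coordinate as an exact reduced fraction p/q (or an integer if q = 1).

A = (10, 15)
C = (3940/317, 4150/317)

1. A_x = 10  [A is the reflection of D across B]
2. A_y = 15  [A is the reflection of D across B]
   → A = (10, 15)
3. C_x = 3940/317  [B, E, C are collinear ∩ AC ⟂ BE]
4. C_y = 4150/317  [B, E, C are collinear ∩ AC ⟂ BE]
   → C = (3940/317, 4150/317)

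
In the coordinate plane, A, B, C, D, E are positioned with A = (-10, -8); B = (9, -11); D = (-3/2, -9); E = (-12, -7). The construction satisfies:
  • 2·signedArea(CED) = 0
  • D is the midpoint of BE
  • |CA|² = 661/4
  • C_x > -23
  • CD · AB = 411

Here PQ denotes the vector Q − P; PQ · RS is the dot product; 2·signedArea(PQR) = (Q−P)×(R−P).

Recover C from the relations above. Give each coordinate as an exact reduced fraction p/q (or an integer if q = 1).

1. C_x = -45/2  [2·signedArea(CED) = 0 ∩ CD · AB = 411]
2. C_y = -5  [2·signedArea(CED) = 0 ∩ CD · AB = 411]
   → C = (-45/2, -5)

C = (-45/2, -5)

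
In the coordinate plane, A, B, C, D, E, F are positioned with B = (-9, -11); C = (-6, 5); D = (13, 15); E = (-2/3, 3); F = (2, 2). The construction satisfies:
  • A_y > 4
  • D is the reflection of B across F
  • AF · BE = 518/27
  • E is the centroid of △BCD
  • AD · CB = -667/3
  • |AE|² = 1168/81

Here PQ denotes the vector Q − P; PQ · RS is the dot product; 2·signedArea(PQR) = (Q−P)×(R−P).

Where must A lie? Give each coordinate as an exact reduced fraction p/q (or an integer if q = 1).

1. A_x = -38/9  [AD · CB = -667/3 ∩ AF · BE = 518/27]
2. A_y = 13/3  [AD · CB = -667/3 ∩ AF · BE = 518/27]
   → A = (-38/9, 13/3)

A = (-38/9, 13/3)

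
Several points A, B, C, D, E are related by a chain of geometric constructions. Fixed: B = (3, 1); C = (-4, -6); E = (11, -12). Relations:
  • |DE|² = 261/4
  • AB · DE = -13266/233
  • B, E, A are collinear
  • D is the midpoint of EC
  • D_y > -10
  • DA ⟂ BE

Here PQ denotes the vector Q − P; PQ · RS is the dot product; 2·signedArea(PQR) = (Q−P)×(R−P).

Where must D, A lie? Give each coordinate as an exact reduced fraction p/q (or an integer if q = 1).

A = (1771/233, -1509/233)
D = (7/2, -9)

1. D_x = 7/2  [D is the midpoint of EC]
2. D_y = -9  [D is the midpoint of EC]
   → D = (7/2, -9)
3. A_x = 1771/233  [B, E, A are collinear ∩ DA ⟂ BE]
4. A_y = -1509/233  [B, E, A are collinear ∩ DA ⟂ BE]
   → A = (1771/233, -1509/233)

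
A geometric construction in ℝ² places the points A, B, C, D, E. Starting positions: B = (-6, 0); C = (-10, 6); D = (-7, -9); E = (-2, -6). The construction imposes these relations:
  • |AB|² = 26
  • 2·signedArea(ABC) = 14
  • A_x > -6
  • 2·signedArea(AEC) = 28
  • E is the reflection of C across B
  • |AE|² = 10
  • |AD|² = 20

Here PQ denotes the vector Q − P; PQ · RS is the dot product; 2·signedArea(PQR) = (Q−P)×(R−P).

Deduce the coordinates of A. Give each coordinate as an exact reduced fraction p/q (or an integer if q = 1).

1. A_x = -5  [line -6·x + -4·y + -50 = 0 ∩ |AB|² = 26]
2. A_y = -5  [line -6·x + -4·y + -50 = 0 ∩ |AB|² = 26]
   → A = (-5, -5)

A = (-5, -5)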